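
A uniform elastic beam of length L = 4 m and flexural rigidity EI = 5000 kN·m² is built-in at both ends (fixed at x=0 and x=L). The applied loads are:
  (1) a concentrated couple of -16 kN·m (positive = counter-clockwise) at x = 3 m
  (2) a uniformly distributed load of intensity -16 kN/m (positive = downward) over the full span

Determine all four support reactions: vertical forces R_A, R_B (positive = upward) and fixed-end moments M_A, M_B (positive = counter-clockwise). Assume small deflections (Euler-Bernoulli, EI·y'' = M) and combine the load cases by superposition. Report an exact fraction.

Load 1 — applied couple M₀=-16 kN·m at a=3 m (b=L-a=1):
  R_A = 6M₀ab/L³ = 6·(-16)·3·1/4³ = -9/2 kN
  M_A = M₀b(2a-b)/L² = (-16)·1·(2·3-1)/4² = -5 kN·m
  R_B = -6M₀ab/L³ = -6·(-16)·3·1/4³ = 9/2 kN
  M_B = M₀a(2b-a)/L² = (-16)·3·(2·1-3)/4² = 3 kN·m
Load 2 — uniform load w=-16 kN/m over full span:
  R_A = wL/2 = (-16)·4/2 = -32 kN
  M_A = wL²/12 = (-16)·4²/12 = -64/3 kN·m
  R_B = wL/2 = (-16)·4/2 = -32 kN
  M_B = -wL²/12 = -(-16)·4²/12 = 64/3 kN·m
Superposition: R_A = -73/2 kN, M_A = -79/3 kN·m, R_B = -55/2 kN, M_B = 73/3 kN·m

R_A = -73/2 kN, M_A = -79/3 kN·m, R_B = -55/2 kN, M_B = 73/3 kN·m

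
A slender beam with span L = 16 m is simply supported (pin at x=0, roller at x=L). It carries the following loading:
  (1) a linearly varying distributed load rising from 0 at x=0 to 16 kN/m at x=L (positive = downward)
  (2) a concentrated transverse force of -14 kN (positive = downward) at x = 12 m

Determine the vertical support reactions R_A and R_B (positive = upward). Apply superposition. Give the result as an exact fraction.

R_A = 235/6 kN, R_B = 449/6 kN

Load 1 — triangular load w₀=16 kN/m (0→w₀ over full span):
  R_A = w₀L/6 = 16·16/6 = 128/3 kN
  R_B = w₀L/3 = 16·16/3 = 256/3 kN
Load 2 — point force P=-14 kN at a=12 m (b=L-a=4):
  R_A = Pb/L = (-14)·4/16 = -7/2 kN
  R_B = Pa/L = (-14)·12/16 = -21/2 kN
Superposition: R_A = 235/6 kN, R_B = 449/6 kN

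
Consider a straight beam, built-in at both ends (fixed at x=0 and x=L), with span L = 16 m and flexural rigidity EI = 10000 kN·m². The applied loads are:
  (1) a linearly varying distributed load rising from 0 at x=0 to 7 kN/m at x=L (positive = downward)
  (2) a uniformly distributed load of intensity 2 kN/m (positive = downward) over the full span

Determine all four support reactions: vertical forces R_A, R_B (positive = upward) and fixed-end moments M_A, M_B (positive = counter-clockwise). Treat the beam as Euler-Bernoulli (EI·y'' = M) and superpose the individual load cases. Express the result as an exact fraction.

R_A = 164/5 kN, M_A = 512/5 kN·m, R_B = 276/5 kN, M_B = -1984/15 kN·m

Load 1 — triangular load w₀=7 kN/m (0→w₀ over full span):
  R_A = 3w₀L/20 = 3·7·16/20 = 84/5 kN
  M_A = w₀L²/30 = 7·16²/30 = 896/15 kN·m
  R_B = 7w₀L/20 = 7·7·16/20 = 196/5 kN
  M_B = -w₀L²/20 = -7·16²/20 = -448/5 kN·m
Load 2 — uniform load w=2 kN/m over full span:
  R_A = wL/2 = 2·16/2 = 16 kN
  M_A = wL²/12 = 2·16²/12 = 128/3 kN·m
  R_B = wL/2 = 2·16/2 = 16 kN
  M_B = -wL²/12 = -2·16²/12 = -128/3 kN·m
Superposition: R_A = 164/5 kN, M_A = 512/5 kN·m, R_B = 276/5 kN, M_B = -1984/15 kN·m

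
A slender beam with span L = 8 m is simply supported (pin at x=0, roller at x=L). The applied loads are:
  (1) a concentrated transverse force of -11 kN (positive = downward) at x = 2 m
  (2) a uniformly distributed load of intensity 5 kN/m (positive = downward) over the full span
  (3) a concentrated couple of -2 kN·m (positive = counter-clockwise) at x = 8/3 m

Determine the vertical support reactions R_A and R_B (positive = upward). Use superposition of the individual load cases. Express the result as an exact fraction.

R_A = 23/2 kN, R_B = 35/2 kN

Load 1 — point force P=-11 kN at a=2 m (b=L-a=6):
  R_A = Pb/L = (-11)·6/8 = -33/4 kN
  R_B = Pa/L = (-11)·2/8 = -11/4 kN
Load 2 — uniform load w=5 kN/m over full span:
  R_A = wL/2 = 5·8/2 = 20 kN
  R_B = wL/2 = 5·8/2 = 20 kN
Load 3 — applied couple M₀=-2 kN·m at a=8/3 m (b=L-a=16/3):
  R_A = M₀/L = (-2)/8 = -1/4 kN
  R_B = -M₀/L = -(-2)/8 = 1/4 kN
Superposition: R_A = 23/2 kN, R_B = 35/2 kN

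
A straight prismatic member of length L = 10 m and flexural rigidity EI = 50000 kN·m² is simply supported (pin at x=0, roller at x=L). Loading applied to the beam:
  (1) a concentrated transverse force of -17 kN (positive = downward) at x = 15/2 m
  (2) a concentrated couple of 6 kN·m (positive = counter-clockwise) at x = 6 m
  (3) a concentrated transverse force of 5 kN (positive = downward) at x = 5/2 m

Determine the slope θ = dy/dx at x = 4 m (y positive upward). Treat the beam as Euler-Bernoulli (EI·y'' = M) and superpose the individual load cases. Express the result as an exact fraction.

Load 1 — point force P=-17 kN at a=15/2 m (b=L-a=5/2):
  θ_1 = -Pb(L²-b²-3x²)/(6LEI)  [x≤a] = -(-17)·(5/2)·(10²-(5/2)²-3·4²)/(6·10·50000) = 1037/1600000 rad
Load 2 — applied couple M₀=6 kN·m at a=6 m (b=L-a=4):
  θ_2 = (M₀x²/(2L)+C₁)/EI  [x≤a] with C₁=M₀(3b²-L²)/(6L)=-26/5 = (6·4²/(2·10)+(-26/5))/50000 = -1/125000 rad
Load 3 — point force P=5 kN at a=5/2 m (b=L-a=15/2):
  θ_3 = -Pa(2L²-6Lx+3x²+a²)/(6LEI)  [x>a] = -5·(5/2)·(2·10²-6·10·4+3·4²+(5/2)²)/(6·10·50000) = -19/320000 rad
Superposition: θ = Σ θ_i = 2323/4000000 rad ≈ 0.000581 rad

θ(4) = 2323/4000000 rad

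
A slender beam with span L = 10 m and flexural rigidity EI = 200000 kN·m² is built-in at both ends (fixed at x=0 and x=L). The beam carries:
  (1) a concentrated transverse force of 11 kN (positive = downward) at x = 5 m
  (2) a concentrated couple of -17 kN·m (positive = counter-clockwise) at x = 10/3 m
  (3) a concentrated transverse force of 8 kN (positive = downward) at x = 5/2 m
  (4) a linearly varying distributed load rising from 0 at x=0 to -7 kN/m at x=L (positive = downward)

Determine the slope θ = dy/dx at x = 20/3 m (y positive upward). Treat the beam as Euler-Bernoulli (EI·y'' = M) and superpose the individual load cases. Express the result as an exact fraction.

θ(20/3) = 677/19440000 rad

Load 1 — point force P=11 kN at a=5 m (b=L-a=5):
  θ_1 = Pa²(L-x)(2bL-(3b+a)(L-x))/(2L³EI)  [x>a] = 11·5²·(10-(20/3))·(2·5·10-(3·5+5)·(10-(20/3)))/(2·10³·200000) = 11/144000 rad
Load 2 — applied couple M₀=-17 kN·m at a=10/3 m (b=L-a=20/3):
  θ_2 = (R_Ax²/2 - M_Ax - M₀(x-a))/EI  [x>a] with R_A=-34/15, M_A=0 = ((-34/15)·(20/3)²/2 - 0·(20/3) - (-17)·((20/3)-(10/3)))/200000 = 17/540000 rad
Load 3 — point force P=8 kN at a=5/2 m (b=L-a=15/2):
  θ_3 = Pa²(L-x)(2bL-(3b+a)(L-x))/(2L³EI)  [x>a] = 8·(5/2)²·(10-(20/3))·(2·(15/2)·10-(3·(15/2)+(5/2))·(10-(20/3)))/(2·10³·200000) = 1/36000 rad
Load 4 — triangular load w₀=-7 kN/m (0→w₀ over full span):
  θ_4 = -w₀(2x(L-x)(L-2x)(x+2L)+x²(L-x)²)/(120LEI) = -(-7)·(2·(20/3)·(10-(20/3))·(10-2·(20/3))·((20/3)+2·10)+(20/3)²·(10-(20/3))²)/(120·10·200000) = -49/486000 rad
Superposition: θ = Σ θ_i = 677/19440000 rad ≈ 0.000035 rad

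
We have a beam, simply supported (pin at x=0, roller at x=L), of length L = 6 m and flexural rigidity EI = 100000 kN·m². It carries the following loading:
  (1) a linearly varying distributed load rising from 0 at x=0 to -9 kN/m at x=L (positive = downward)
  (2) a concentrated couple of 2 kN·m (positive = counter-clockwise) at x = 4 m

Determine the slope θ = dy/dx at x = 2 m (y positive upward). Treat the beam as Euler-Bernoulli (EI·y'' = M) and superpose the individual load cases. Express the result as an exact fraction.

Load 1 — triangular load w₀=-9 kN/m (0→w₀ over full span):
  θ_1 = -w₀(7L⁴-30L²x²+15x⁴)/(360LEI) = -(-9)·(7·6⁴-30·6²·2²+15·2⁴)/(360·6·100000) = 13/62500 rad
Load 2 — applied couple M₀=2 kN·m at a=4 m (b=L-a=2):
  θ_2 = (M₀x²/(2L)+C₁)/EI  [x≤a] with C₁=M₀(3b²-L²)/(6L)=-4/3 = (2·2²/(2·6)+(-4/3))/100000 = -1/150000 rad
Superposition: θ = Σ θ_i = 151/750000 rad ≈ 0.000201 rad

θ(2) = 151/750000 rad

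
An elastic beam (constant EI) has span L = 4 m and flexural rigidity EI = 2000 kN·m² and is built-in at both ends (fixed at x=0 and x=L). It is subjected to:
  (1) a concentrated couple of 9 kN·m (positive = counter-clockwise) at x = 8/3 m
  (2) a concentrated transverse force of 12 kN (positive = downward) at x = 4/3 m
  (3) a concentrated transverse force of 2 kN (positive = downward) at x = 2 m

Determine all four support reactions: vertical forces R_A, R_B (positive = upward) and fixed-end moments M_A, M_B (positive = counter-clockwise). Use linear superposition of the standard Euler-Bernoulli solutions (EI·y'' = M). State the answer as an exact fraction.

R_A = 116/9 kN, M_A = 100/9 kN·m, R_B = 10/9 kN, M_B = -41/9 kN·m

Load 1 — applied couple M₀=9 kN·m at a=8/3 m (b=L-a=4/3):
  R_A = 6M₀ab/L³ = 6·9·(8/3)·(4/3)/4³ = 3 kN
  M_A = M₀b(2a-b)/L² = 9·(4/3)·(2·(8/3)-(4/3))/4² = 3 kN·m
  R_B = -6M₀ab/L³ = -6·9·(8/3)·(4/3)/4³ = -3 kN
  M_B = M₀a(2b-a)/L² = 9·(8/3)·(2·(4/3)-(8/3))/4² = 0 kN·m
Load 2 — point force P=12 kN at a=4/3 m (b=L-a=8/3):
  R_A = Pb²(3a+b)/L³ = 12·(8/3)²·(3·(4/3)+(8/3))/4³ = 80/9 kN
  M_A = Pab²/L² = 12·(4/3)·(8/3)²/4² = 64/9 kN·m
  R_B = Pa²(a+3b)/L³ = 12·(4/3)²·((4/3)+3·(8/3))/4³ = 28/9 kN
  M_B = -Pa²b/L² = -12·(4/3)²·(8/3)/4² = -32/9 kN·m
Load 3 — point force P=2 kN at a=2 m (b=L-a=2):
  R_A = Pb²(3a+b)/L³ = 2·2²·(3·2+2)/4³ = 1 kN
  M_A = Pab²/L² = 2·2·2²/4² = 1 kN·m
  R_B = Pa²(a+3b)/L³ = 2·2²·(2+3·2)/4³ = 1 kN
  M_B = -Pa²b/L² = -2·2²·2/4² = -1 kN·m
Superposition: R_A = 116/9 kN, M_A = 100/9 kN·m, R_B = 10/9 kN, M_B = -41/9 kN·m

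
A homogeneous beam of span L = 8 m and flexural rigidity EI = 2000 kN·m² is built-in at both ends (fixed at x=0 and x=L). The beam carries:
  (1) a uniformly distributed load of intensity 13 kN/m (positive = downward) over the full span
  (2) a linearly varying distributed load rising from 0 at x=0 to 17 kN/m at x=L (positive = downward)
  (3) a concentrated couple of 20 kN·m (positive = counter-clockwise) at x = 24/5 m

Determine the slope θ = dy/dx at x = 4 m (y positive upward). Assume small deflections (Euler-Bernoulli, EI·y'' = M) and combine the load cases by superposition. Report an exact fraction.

Load 1 — uniform load w=13 kN/m over full span:
  θ_1 = -wx(L-x)(L-2x)/(12EI) = -13·4·(8-4)·(8-2·4)/(12·2000) = 0 rad
Load 2 — triangular load w₀=17 kN/m (0→w₀ over full span):
  θ_2 = -w₀(2x(L-x)(L-2x)(x+2L)+x²(L-x)²)/(120LEI) = -17·(2·4·(8-4)·(8-2·4)·(4+2·8)+4²·(8-4)²)/(120·8·2000) = -17/7500 rad
Load 3 — applied couple M₀=20 kN·m at a=24/5 m (b=L-a=16/5):
  θ_3 = (R_Ax²/2 - M_Ax)/EI  [x≤a] with R_A=18/5, M_A=32/5 = ((18/5)·4²/2 - (32/5)·4)/2000 = 1/625 rad
Superposition: θ = Σ θ_i = -1/1500 rad ≈ -0.000667 rad

θ(4) = -1/1500 rad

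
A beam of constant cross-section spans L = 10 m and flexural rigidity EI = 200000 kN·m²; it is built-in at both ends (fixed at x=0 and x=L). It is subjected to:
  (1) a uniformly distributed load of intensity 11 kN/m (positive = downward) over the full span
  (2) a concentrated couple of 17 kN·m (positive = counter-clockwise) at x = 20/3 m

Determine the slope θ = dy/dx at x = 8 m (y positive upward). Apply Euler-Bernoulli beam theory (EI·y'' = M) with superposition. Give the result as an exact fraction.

Load 1 — uniform load w=11 kN/m over full span:
  θ_1 = -wx(L-x)(L-2x)/(12EI) = -11·8·(10-8)·(10-2·8)/(12·200000) = 11/25000 rad
Load 2 — applied couple M₀=17 kN·m at a=20/3 m (b=L-a=10/3):
  θ_2 = (R_Ax²/2 - M_Ax - M₀(x-a))/EI  [x>a] with R_A=34/15, M_A=17/3 = ((34/15)·8²/2 - (17/3)·8 - 17·(8-(20/3)))/200000 = 17/750000 rad
Superposition: θ = Σ θ_i = 347/750000 rad ≈ 0.000463 rad

θ(8) = 347/750000 rad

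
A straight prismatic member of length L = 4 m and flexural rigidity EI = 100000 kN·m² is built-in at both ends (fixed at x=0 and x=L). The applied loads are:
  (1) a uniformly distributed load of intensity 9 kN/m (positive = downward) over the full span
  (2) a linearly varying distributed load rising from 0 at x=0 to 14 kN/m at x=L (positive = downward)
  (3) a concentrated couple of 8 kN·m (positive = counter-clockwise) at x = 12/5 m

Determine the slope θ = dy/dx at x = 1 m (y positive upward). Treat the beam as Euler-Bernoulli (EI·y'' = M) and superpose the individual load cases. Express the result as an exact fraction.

θ(1) = -3613/40000000 rad

Load 1 — uniform load w=9 kN/m over full span:
  θ_1 = -wx(L-x)(L-2x)/(12EI) = -9·1·(4-1)·(4-2·1)/(12·100000) = -9/200000 rad
Load 2 — triangular load w₀=14 kN/m (0→w₀ over full span):
  θ_2 = -w₀(2x(L-x)(L-2x)(x+2L)+x²(L-x)²)/(120LEI) = -14·(2·1·(4-1)·(4-2·1)·(1+2·4)+1²·(4-1)²)/(120·4·100000) = -273/8000000 rad
Load 3 — applied couple M₀=8 kN·m at a=12/5 m (b=L-a=8/5):
  θ_3 = (R_Ax²/2 - M_Ax)/EI  [x≤a] with R_A=72/25, M_A=64/25 = ((72/25)·1²/2 - (64/25)·1)/100000 = -7/625000 rad
Superposition: θ = Σ θ_i = -3613/40000000 rad ≈ -0.000090 rad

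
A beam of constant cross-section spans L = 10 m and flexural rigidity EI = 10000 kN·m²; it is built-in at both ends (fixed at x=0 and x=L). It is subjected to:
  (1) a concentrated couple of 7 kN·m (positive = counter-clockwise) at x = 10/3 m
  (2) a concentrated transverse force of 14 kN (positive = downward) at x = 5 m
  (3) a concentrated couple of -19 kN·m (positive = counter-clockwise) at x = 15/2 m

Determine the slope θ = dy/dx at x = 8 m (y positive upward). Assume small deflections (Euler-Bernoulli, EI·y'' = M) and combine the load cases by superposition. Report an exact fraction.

θ(8) = 17/25000 rad

Load 1 — applied couple M₀=7 kN·m at a=10/3 m (b=L-a=20/3):
  θ_1 = (R_Ax²/2 - M_Ax - M₀(x-a))/EI  [x>a] with R_A=14/15, M_A=0 = ((14/15)·8²/2 - 0·8 - 7·(8-(10/3)))/10000 = -7/25000 rad
Load 2 — point force P=14 kN at a=5 m (b=L-a=5):
  θ_2 = Pa²(L-x)(2bL-(3b+a)(L-x))/(2L³EI)  [x>a] = 14·5²·(10-8)·(2·5·10-(3·5+5)·(10-8))/(2·10³·10000) = 21/10000 rad
Load 3 — applied couple M₀=-19 kN·m at a=15/2 m (b=L-a=5/2):
  θ_3 = (R_Ax²/2 - M_Ax - M₀(x-a))/EI  [x>a] with R_A=-171/80, M_A=-95/16 = ((-171/80)·8²/2 - (-95/16)·8 - (-19)·(8-(15/2)))/10000 = -57/50000 rad
Superposition: θ = Σ θ_i = 17/25000 rad ≈ 0.000680 rad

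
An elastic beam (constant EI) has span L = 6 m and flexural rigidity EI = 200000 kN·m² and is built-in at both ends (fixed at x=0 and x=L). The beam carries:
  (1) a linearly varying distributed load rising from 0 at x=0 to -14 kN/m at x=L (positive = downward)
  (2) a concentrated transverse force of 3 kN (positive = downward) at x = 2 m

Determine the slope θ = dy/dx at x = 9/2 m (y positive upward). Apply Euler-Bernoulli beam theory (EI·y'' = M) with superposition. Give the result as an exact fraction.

θ(9/2) = -7029/128000000 rad

Load 1 — triangular load w₀=-14 kN/m (0→w₀ over full span):
  θ_1 = -w₀(2x(L-x)(L-2x)(x+2L)+x²(L-x)²)/(120LEI) = -(-14)·(2·(9/2)·(6-(9/2))·(6-2·(9/2))·((9/2)+2·6)+(9/2)²·(6-(9/2))²)/(120·6·200000) = -7749/128000000 rad
Load 2 — point force P=3 kN at a=2 m (b=L-a=4):
  θ_2 = Pa²(L-x)(2bL-(3b+a)(L-x))/(2L³EI)  [x>a] = 3·2²·(6-(9/2))·(2·4·6-(3·4+2)·(6-(9/2)))/(2·6³·200000) = 9/1600000 rad
Superposition: θ = Σ θ_i = -7029/128000000 rad ≈ -0.000055 rad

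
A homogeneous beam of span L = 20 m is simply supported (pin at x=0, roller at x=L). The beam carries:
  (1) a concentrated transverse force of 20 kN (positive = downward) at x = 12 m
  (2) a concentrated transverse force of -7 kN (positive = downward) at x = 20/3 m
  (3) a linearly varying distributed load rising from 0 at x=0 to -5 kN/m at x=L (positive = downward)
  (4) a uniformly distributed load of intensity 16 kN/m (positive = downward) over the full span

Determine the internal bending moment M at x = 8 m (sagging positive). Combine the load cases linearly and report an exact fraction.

Load 1 — point force P=20 kN at a=12 m (b=L-a=8):
  M_1 = Pbx/L  [x≤a] = 20·8·8/20 = 64 kN·m
Load 2 — point force P=-7 kN at a=20/3 m (b=L-a=40/3):
  M_2 = Pa(L-x)/L  [x>a] = (-7)·(20/3)·(20-8)/20 = -28 kN·m
Load 3 — triangular load w₀=-5 kN/m (0→w₀ over full span):
  M_3 = w₀Lx/6 - w₀x³/(6L) = (-5)·20·8/6 - (-5)·8³/(6·20) = -112 kN·m
Load 4 — uniform load w=16 kN/m over full span:
  M_4 = wx(L-x)/2 = 16·8·(20-8)/2 = 768 kN·m
Superposition: M = Σ M_i = 692 kN·m ≈ 692.000000 kN·m

M(8) = 692 kN·m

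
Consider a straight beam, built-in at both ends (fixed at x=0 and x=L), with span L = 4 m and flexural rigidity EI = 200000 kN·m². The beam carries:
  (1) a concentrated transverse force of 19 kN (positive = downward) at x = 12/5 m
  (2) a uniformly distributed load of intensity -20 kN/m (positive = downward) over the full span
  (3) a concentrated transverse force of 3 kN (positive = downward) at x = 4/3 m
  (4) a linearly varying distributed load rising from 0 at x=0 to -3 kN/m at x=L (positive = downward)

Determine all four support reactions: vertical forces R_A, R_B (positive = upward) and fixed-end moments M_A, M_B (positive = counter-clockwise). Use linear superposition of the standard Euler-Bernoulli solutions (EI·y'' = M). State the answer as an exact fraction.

Load 1 — point force P=19 kN at a=12/5 m (b=L-a=8/5):
  R_A = Pb²(3a+b)/L³ = 19·(8/5)²·(3·(12/5)+(8/5))/4³ = 836/125 kN
  M_A = Pab²/L² = 19·(12/5)·(8/5)²/4² = 912/125 kN·m
  R_B = Pa²(a+3b)/L³ = 19·(12/5)²·((12/5)+3·(8/5))/4³ = 1539/125 kN
  M_B = -Pa²b/L² = -19·(12/5)²·(8/5)/4² = -1368/125 kN·m
Load 2 — uniform load w=-20 kN/m over full span:
  R_A = wL/2 = (-20)·4/2 = -40 kN
  M_A = wL²/12 = (-20)·4²/12 = -80/3 kN·m
  R_B = wL/2 = (-20)·4/2 = -40 kN
  M_B = -wL²/12 = -(-20)·4²/12 = 80/3 kN·m
Load 3 — point force P=3 kN at a=4/3 m (b=L-a=8/3):
  R_A = Pb²(3a+b)/L³ = 3·(8/3)²·(3·(4/3)+(8/3))/4³ = 20/9 kN
  M_A = Pab²/L² = 3·(4/3)·(8/3)²/4² = 16/9 kN·m
  R_B = Pa²(a+3b)/L³ = 3·(4/3)²·((4/3)+3·(8/3))/4³ = 7/9 kN
  M_B = -Pa²b/L² = -3·(4/3)²·(8/3)/4² = -8/9 kN·m
Load 4 — triangular load w₀=-3 kN/m (0→w₀ over full span):
  R_A = 3w₀L/20 = 3·(-3)·4/20 = -9/5 kN
  M_A = w₀L²/30 = (-3)·4²/30 = -8/5 kN·m
  R_B = 7w₀L/20 = 7·(-3)·4/20 = -21/5 kN
  M_B = -w₀L²/20 = -(-3)·4²/20 = 12/5 kN·m
Superposition: R_A = -37001/1125 kN, M_A = -21592/1125 kN·m, R_B = -34999/1125 kN, M_B = 19388/1125 kN·m

R_A = -37001/1125 kN, M_A = -21592/1125 kN·m, R_B = -34999/1125 kN, M_B = 19388/1125 kN·m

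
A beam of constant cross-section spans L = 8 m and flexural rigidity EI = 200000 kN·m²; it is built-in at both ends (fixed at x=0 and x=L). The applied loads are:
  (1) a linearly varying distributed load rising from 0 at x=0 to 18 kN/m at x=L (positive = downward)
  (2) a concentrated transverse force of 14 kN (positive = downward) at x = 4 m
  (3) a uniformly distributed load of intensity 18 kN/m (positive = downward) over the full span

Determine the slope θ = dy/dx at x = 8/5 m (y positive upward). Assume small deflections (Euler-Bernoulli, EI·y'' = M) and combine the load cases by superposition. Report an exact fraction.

θ(8/5) = -4749/7812500 rad

Load 1 — triangular load w₀=18 kN/m (0→w₀ over full span):
  θ_1 = -w₀(2x(L-x)(L-2x)(x+2L)+x²(L-x)²)/(120LEI) = -18·(2·(8/5)·(8-(8/5))·(8-2·(8/5))·((8/5)+2·8)+(8/5)²·(8-(8/5))²)/(120·8·200000) = -336/1953125 rad
Load 2 — point force P=14 kN at a=4 m (b=L-a=4):
  θ_2 = -Pb²x(2aL-(3a+b)x)/(2L³EI)  [x≤a] = -14·4²·(8/5)·(2·4·8-(3·4+4)·(8/5))/(2·8³·200000) = -21/312500 rad
Load 3 — uniform load w=18 kN/m over full span:
  θ_3 = -wx(L-x)(L-2x)/(12EI) = -18·(8/5)·(8-(8/5))·(8-2·(8/5))/(12·200000) = -144/390625 rad
Superposition: θ = Σ θ_i = -4749/7812500 rad ≈ -0.000608 rad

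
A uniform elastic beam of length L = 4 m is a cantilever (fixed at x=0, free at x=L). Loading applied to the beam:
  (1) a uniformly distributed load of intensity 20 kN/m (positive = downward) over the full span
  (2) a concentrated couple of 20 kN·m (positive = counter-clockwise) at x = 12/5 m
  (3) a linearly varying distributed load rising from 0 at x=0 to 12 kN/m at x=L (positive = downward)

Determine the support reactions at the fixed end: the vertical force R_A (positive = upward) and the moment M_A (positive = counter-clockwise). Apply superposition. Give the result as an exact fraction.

R_A = 104 kN, M_A = 204 kN·m

Load 1 — uniform load w=20 kN/m over full span:
  R_A = wL = 20·4 = 80 kN
  M_A = wL²/2 = 20·4²/2 = 160 kN·m
Load 2 — applied couple M₀=20 kN·m at a=12/5 m (b=L-a=8/5):
  R_A = 0 kN
  M_A = -M₀ = -20 kN·m
Load 3 — triangular load w₀=12 kN/m (0→w₀ over full span):
  R_A = w₀L/2 = 12·4/2 = 24 kN
  M_A = w₀L²/3 = 12·4²/3 = 64 kN·m
Superposition: R_A = 104 kN, M_A = 204 kN·m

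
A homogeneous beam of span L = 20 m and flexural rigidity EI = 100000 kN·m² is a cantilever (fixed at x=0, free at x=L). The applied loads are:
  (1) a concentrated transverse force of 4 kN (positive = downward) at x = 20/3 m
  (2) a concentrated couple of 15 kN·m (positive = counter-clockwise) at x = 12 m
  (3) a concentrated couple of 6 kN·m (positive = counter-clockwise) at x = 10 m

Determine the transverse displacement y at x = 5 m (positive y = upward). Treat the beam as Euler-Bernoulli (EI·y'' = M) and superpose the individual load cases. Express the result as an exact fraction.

Load 1 — point force P=4 kN at a=20/3 m (b=L-a=40/3):
  y_1 = -Px²(3a-x)/(6EI)  [x≤a] = -4·5²·(3·(20/3)-5)/(6·100000) = -1/400 m
Load 2 — applied couple M₀=15 kN·m at a=12 m (b=L-a=8):
  y_2 = M₀x²/(2EI)  [x≤a] = 15·5²/(2·100000) = 3/1600 m
Load 3 — applied couple M₀=6 kN·m at a=10 m (b=L-a=10):
  y_3 = M₀x²/(2EI)  [x≤a] = 6·5²/(2·100000) = 3/4000 m
Superposition: y = Σ y_i = 1/8000 m ≈ 0.000125 m

y(5) = 1/8000 m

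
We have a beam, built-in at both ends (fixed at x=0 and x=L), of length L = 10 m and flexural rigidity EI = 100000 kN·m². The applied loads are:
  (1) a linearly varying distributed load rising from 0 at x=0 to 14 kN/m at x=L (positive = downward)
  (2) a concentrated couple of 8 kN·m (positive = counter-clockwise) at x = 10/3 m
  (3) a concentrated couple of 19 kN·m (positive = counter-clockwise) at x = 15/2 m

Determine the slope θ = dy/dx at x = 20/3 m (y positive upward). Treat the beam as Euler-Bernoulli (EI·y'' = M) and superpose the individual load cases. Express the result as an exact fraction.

Load 1 — triangular load w₀=14 kN/m (0→w₀ over full span):
  θ_1 = -w₀(2x(L-x)(L-2x)(x+2L)+x²(L-x)²)/(120LEI) = -14·(2·(20/3)·(10-(20/3))·(10-2·(20/3))·((20/3)+2·10)+(20/3)²·(10-(20/3))²)/(120·10·100000) = 49/121500 rad
Load 2 — applied couple M₀=8 kN·m at a=10/3 m (b=L-a=20/3):
  θ_2 = (R_Ax²/2 - M_Ax - M₀(x-a))/EI  [x>a] with R_A=16/15, M_A=0 = ((16/15)·(20/3)²/2 - 0·(20/3) - 8·((20/3)-(10/3)))/100000 = -1/33750 rad
Load 3 — applied couple M₀=19 kN·m at a=15/2 m (b=L-a=5/2):
  θ_3 = (R_Ax²/2 - M_Ax)/EI  [x≤a] with R_A=171/80, M_A=95/16 = ((171/80)·(20/3)²/2 - (95/16)·(20/3))/100000 = 19/240000 rad
Superposition: θ = Σ θ_i = 8803/19440000 rad ≈ 0.000453 rad

θ(20/3) = 8803/19440000 rad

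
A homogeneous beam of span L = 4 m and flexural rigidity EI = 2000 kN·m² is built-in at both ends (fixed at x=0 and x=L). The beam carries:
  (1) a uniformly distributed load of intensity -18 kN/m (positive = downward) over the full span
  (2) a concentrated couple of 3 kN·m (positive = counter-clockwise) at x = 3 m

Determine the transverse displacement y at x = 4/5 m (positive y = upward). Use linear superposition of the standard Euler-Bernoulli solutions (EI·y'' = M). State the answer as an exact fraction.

Load 1 — uniform load w=-18 kN/m over full span:
  y_1 = -wx²(L-x)²/(24EI) = -(-18)·(4/5)²·(4-(4/5))²/(24·2000) = 192/78125 m
Load 2 — applied couple M₀=3 kN·m at a=3 m (b=L-a=1):
  y_2 = (R_Ax³/6 - M_Ax²/2)/EI  [x≤a] with R_A=27/32, M_A=15/16 = ((27/32)·(4/5)³/6 - (15/16)·(4/5)²/2)/2000 = -57/500000 m
Superposition: y = Σ y_i = 5859/2500000 m ≈ 0.002344 m

y(4/5) = 5859/2500000 m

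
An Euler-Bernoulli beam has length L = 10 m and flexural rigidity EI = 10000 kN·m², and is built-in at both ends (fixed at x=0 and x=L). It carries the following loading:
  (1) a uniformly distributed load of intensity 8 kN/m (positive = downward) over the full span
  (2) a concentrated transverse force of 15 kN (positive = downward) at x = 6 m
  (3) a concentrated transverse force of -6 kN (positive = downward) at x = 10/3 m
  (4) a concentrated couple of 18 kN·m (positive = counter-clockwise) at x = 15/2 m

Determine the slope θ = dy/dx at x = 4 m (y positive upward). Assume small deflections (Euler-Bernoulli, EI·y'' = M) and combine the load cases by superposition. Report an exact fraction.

θ(4) = -7849/1500000 rad

Load 1 — uniform load w=8 kN/m over full span:
  θ_1 = -wx(L-x)(L-2x)/(12EI) = -8·4·(10-4)·(10-2·4)/(12·10000) = -2/625 rad
Load 2 — point force P=15 kN at a=6 m (b=L-a=4):
  θ_2 = -Pb²x(2aL-(3a+b)x)/(2L³EI)  [x≤a] = -15·4²·4·(2·6·10-(3·6+4)·4)/(2·10³·10000) = -24/15625 rad
Load 3 — point force P=-6 kN at a=10/3 m (b=L-a=20/3):
  θ_3 = Pa²(L-x)(2bL-(3b+a)(L-x))/(2L³EI)  [x>a] = (-6)·(10/3)²·(10-4)·(2·(20/3)·10-(3·(20/3)+(10/3))·(10-4))/(2·10³·10000) = 1/7500 rad
Load 4 — applied couple M₀=18 kN·m at a=15/2 m (b=L-a=5/2):
  θ_4 = (R_Ax²/2 - M_Ax)/EI  [x≤a] with R_A=81/40, M_A=45/8 = ((81/40)·4²/2 - (45/8)·4)/10000 = -63/100000 rad
Superposition: θ = Σ θ_i = -7849/1500000 rad ≈ -0.005233 rad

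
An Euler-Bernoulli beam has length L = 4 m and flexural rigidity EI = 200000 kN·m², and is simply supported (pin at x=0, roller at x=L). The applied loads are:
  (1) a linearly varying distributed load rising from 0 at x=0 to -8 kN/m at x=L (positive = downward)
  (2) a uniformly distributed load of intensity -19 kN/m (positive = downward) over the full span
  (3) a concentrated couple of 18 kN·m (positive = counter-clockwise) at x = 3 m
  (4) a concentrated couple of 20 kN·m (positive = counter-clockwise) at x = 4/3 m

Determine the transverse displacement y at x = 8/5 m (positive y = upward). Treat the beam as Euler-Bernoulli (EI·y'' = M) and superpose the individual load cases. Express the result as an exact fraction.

y(8/5) = 547357/1562500000 m

Load 1 — triangular load w₀=-8 kN/m (0→w₀ over full span):
  y_1 = -w₀x(7L⁴-10L²x²+3x⁴)/(360LEI) = -(-8)·(8/5)·(7·4⁴-10·4²·(8/5)²+3·(8/5)⁴)/(360·4·200000) = 9128/146484375 m
Load 2 — uniform load w=-19 kN/m over full span:
  y_2 = -wx(L³-2Lx²+x³)/(24EI) = -(-19)·(8/5)·(4³-2·4·(8/5)²+(8/5)³)/(24·200000) = 589/1953125 m
Load 3 — applied couple M₀=18 kN·m at a=3 m (b=L-a=1):
  y_3 = (M₀x³/(6L)+C₁x)/EI  [x≤a] with C₁=M₀(3b²-L²)/(6L)=-39/4 = (18·(8/5)³/(6·4)+(-39/4)·(8/5))/200000 = -783/12500000 m
Load 4 — applied couple M₀=20 kN·m at a=4/3 m (b=L-a=8/3):
  y_4 = (M₀x³/(6L)-M₀(x-a)²/2+C₁x)/EI  [x>a] with C₁=M₀(3b²-L²)/(6L)=40/9 = (20·(8/5)³/(6·4)-20·((8/5)-(4/3))²/2+(40/9)·(8/5))/200000 = 23/468750 m
Superposition: y = Σ y_i = 547357/1562500000 m ≈ 0.000350 m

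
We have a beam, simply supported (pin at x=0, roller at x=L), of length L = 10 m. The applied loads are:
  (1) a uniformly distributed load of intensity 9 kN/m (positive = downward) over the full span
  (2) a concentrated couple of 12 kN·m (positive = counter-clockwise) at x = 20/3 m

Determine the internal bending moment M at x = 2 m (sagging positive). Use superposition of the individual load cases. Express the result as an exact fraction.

M(2) = 372/5 kN·m

Load 1 — uniform load w=9 kN/m over full span:
  M_1 = wx(L-x)/2 = 9·2·(10-2)/2 = 72 kN·m
Load 2 — applied couple M₀=12 kN·m at a=20/3 m (b=L-a=10/3):
  M_2 = M₀x/L  [x≤a] = 12·2/10 = 12/5 kN·m
Superposition: M = Σ M_i = 372/5 kN·m ≈ 74.400000 kN·m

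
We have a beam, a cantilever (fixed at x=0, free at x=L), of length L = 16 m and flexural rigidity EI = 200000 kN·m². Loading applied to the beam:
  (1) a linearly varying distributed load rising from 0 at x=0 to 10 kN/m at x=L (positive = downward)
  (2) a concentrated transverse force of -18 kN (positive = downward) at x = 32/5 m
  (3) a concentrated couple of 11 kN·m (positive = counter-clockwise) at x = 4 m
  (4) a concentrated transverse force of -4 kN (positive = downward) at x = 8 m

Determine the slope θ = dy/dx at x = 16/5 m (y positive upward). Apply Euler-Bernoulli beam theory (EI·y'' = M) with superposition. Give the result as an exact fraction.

θ(16/5) = -45239/4687500 rad

Load 1 — triangular load w₀=10 kN/m (0→w₀ over full span):
  θ_1 = (w₀Lx²/4-w₀L²x/3-w₀x⁴/(24L))/EI = (10·16·(16/5)²/4-10·16²·(16/5)/3-10·(16/5)⁴/(24·16))/200000 = -13616/1171875 rad
Load 2 — point force P=-18 kN at a=32/5 m (b=L-a=48/5):
  θ_2 = -Px(2a-x)/(2EI)  [x≤a] = -(-18)·(16/5)·(2·(32/5)-(16/5))/(2·200000) = 108/78125 rad
Load 3 — applied couple M₀=11 kN·m at a=4 m (b=L-a=12):
  θ_3 = M₀x/EI  [x≤a] = 11·(16/5)/200000 = 11/62500 rad
Load 4 — point force P=-4 kN at a=8 m (b=L-a=8):
  θ_4 = -Px(2a-x)/(2EI)  [x≤a] = -(-4)·(16/5)·(2·8-(16/5))/(2·200000) = 32/78125 rad
Superposition: θ = Σ θ_i = -45239/4687500 rad ≈ -0.009651 rad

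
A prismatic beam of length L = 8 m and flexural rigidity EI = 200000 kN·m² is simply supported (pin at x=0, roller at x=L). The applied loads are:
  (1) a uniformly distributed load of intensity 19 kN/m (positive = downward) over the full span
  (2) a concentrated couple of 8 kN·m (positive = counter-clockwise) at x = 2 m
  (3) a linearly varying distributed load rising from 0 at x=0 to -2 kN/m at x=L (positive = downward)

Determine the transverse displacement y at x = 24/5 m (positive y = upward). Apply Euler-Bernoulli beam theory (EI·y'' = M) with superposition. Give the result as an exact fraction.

y(24/5) = -1305199/292968750 m

Load 1 — uniform load w=19 kN/m over full span:
  y_1 = -wx(L³-2Lx²+x³)/(24EI) = -19·(24/5)·(8³-2·8·(24/5)²+(24/5)³)/(24·200000) = -9424/1953125 m
Load 2 — applied couple M₀=8 kN·m at a=2 m (b=L-a=6):
  y_2 = (M₀x³/(6L)-M₀(x-a)²/2+C₁x)/EI  [x>a] with C₁=M₀(3b²-L²)/(6L)=22/3 = (8·(24/5)³/(6·8)-8·((24/5)-2)²/2+(22/3)·(24/5))/200000 = 87/781250 m
Load 3 — triangular load w₀=-2 kN/m (0→w₀ over full span):
  y_3 = -w₀x(7L⁴-10L²x²+3x⁴)/(360LEI) = -(-2)·(24/5)·(7·8⁴-10·8²·(24/5)²+3·(24/5)⁴)/(360·8·200000) = 37888/146484375 m
Superposition: y = Σ y_i = -1305199/292968750 m ≈ -0.004455 m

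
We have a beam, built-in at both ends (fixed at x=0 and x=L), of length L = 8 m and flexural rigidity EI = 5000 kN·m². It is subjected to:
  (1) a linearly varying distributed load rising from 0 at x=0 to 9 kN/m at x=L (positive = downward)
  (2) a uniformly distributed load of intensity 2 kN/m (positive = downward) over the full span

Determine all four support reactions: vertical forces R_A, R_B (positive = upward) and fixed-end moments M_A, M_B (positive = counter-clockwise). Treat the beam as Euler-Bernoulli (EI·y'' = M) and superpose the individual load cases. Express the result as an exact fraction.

Load 1 — triangular load w₀=9 kN/m (0→w₀ over full span):
  R_A = 3w₀L/20 = 3·9·8/20 = 54/5 kN
  M_A = w₀L²/30 = 9·8²/30 = 96/5 kN·m
  R_B = 7w₀L/20 = 7·9·8/20 = 126/5 kN
  M_B = -w₀L²/20 = -9·8²/20 = -144/5 kN·m
Load 2 — uniform load w=2 kN/m over full span:
  R_A = wL/2 = 2·8/2 = 8 kN
  M_A = wL²/12 = 2·8²/12 = 32/3 kN·m
  R_B = wL/2 = 2·8/2 = 8 kN
  M_B = -wL²/12 = -2·8²/12 = -32/3 kN·m
Superposition: R_A = 94/5 kN, M_A = 448/15 kN·m, R_B = 166/5 kN, M_B = -592/15 kN·m

R_A = 94/5 kN, M_A = 448/15 kN·m, R_B = 166/5 kN, M_B = -592/15 kN·m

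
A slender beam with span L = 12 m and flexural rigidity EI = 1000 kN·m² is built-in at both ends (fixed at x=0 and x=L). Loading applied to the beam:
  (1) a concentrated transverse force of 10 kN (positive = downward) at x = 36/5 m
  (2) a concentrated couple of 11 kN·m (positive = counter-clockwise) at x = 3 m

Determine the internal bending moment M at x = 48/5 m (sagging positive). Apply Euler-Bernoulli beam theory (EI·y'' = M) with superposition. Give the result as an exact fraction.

M(48/5) = -1531/2000 kN·m

Load 1 — point force P=10 kN at a=36/5 m (b=L-a=24/5):
  M_1 = Pa²(a+3b)(L-x)/L³ - Pa²b/L²  [x>a] = 10·(36/5)²·((36/5)+3·(24/5))·(12-(48/5))/12³ - 10·(36/5)²·(24/5)/12² = -216/125 kN·m
Load 2 — applied couple M₀=11 kN·m at a=3 m (b=L-a=9):
  M_2 = R_Ax - M_A - M₀  [x>a] with R_A=33/32, M_A=-33/16 = (33/32)·(48/5) - (-33/16) - 11 = 77/80 kN·m
Superposition: M = Σ M_i = -1531/2000 kN·m ≈ -0.765500 kN·m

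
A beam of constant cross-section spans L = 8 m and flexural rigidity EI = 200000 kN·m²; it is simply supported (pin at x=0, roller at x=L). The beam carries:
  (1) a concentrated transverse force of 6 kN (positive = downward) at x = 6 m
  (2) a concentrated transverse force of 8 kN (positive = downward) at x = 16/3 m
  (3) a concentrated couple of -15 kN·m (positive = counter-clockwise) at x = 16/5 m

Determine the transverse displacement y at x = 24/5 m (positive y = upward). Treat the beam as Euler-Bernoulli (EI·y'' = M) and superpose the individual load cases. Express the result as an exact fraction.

Load 1 — point force P=6 kN at a=6 m (b=L-a=2):
  y_1 = -Pbx(L²-b²-x²)/(6LEI)  [x≤a] = -6·2·(24/5)·(8²-2²-(24/5)²)/(6·8·200000) = -693/3125000 m
Load 2 — point force P=8 kN at a=16/3 m (b=L-a=8/3):
  y_2 = -Pbx(L²-b²-x²)/(6LEI)  [x≤a] = -8·(8/3)·(24/5)·(8²-(8/3)²-(24/5)²)/(6·8·200000) = -3808/10546875 m
Load 3 — applied couple M₀=-15 kN·m at a=16/5 m (b=L-a=24/5):
  y_3 = (M₀x³/(6L)-M₀(x-a)²/2+C₁x)/EI  [x>a] with C₁=M₀(3b²-L²)/(6L)=-8/5 = ((-15)·(24/5)³/(6·8)-(-15)·((24/5)-(16/5))²/2+(-8/5)·(24/5))/200000 = -9/78125 m
Superposition: y = Σ y_i = -11779/16875000 m ≈ -0.000698 m

y(24/5) = -11779/16875000 m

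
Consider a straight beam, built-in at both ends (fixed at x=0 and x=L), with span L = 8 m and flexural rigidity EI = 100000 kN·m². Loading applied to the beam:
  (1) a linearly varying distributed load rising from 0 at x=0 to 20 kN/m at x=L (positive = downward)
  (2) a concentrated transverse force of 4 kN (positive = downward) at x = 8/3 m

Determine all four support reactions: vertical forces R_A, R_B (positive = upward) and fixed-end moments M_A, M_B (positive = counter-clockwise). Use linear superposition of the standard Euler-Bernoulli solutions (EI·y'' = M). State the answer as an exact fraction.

Load 1 — triangular load w₀=20 kN/m (0→w₀ over full span):
  R_A = 3w₀L/20 = 3·20·8/20 = 24 kN
  M_A = w₀L²/30 = 20·8²/30 = 128/3 kN·m
  R_B = 7w₀L/20 = 7·20·8/20 = 56 kN
  M_B = -w₀L²/20 = -20·8²/20 = -64 kN·m
Load 2 — point force P=4 kN at a=8/3 m (b=L-a=16/3):
  R_A = Pb²(3a+b)/L³ = 4·(16/3)²·(3·(8/3)+(16/3))/8³ = 80/27 kN
  M_A = Pab²/L² = 4·(8/3)·(16/3)²/8² = 128/27 kN·m
  R_B = Pa²(a+3b)/L³ = 4·(8/3)²·((8/3)+3·(16/3))/8³ = 28/27 kN
  M_B = -Pa²b/L² = -4·(8/3)²·(16/3)/8² = -64/27 kN·m
Superposition: R_A = 728/27 kN, M_A = 1280/27 kN·m, R_B = 1540/27 kN, M_B = -1792/27 kN·m

R_A = 728/27 kN, M_A = 1280/27 kN·m, R_B = 1540/27 kN, M_B = -1792/27 kN·m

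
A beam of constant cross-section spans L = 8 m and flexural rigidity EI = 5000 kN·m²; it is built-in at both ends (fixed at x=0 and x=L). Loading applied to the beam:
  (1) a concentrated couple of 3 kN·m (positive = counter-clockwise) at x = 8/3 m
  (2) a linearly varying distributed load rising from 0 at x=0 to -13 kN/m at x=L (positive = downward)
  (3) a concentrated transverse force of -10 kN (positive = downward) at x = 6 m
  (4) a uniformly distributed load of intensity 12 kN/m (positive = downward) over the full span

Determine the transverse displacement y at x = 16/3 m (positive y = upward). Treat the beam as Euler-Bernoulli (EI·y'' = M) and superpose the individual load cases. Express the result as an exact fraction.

Load 1 — applied couple M₀=3 kN·m at a=8/3 m (b=L-a=16/3):
  y_1 = (R_Ax³/6 - M_Ax²/2 - M₀(x-a)²/2)/EI  [x>a] with R_A=1/2, M_A=0 = ((1/2)·(16/3)³/6 - 0·(16/3)²/2 - 3·((16/3)-(8/3))²/2)/5000 = 4/10125 m
Load 2 — triangular load w₀=-13 kN/m (0→w₀ over full span):
  y_2 = -w₀x²(L-x)²(x+2L)/(120LEI) = -(-13)·(16/3)²·(8-(16/3))²·((16/3)+2·8)/(120·8·5000) = 26624/2278125 m
Load 3 — point force P=-10 kN at a=6 m (b=L-a=2):
  y_3 = -Pb²x²(3aL-(3a+b)x)/(6L³EI)  [x≤a] = -(-10)·2²·(16/3)²·(3·6·8-(3·6+2)·(16/3))/(6·8³·5000) = 28/10125 m
Load 4 — uniform load w=12 kN/m over full span:
  y_4 = -wx²(L-x)²/(24EI) = -12·(16/3)²·(8-(16/3))²/(24·5000) = -1024/50625 m
Superposition: y = Σ y_i = -12256/2278125 m ≈ -0.005380 m

y(16/3) = -12256/2278125 m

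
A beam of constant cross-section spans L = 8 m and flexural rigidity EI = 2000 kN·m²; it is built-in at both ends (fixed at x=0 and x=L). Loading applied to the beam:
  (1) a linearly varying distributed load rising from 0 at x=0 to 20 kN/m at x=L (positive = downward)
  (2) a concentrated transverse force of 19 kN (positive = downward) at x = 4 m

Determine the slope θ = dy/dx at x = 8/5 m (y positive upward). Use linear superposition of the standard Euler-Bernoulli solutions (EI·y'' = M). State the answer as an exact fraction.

Load 1 — triangular load w₀=20 kN/m (0→w₀ over full span):
  θ_1 = -w₀(2x(L-x)(L-2x)(x+2L)+x²(L-x)²)/(120LEI) = -20·(2·(8/5)·(8-(8/5))·(8-2·(8/5))·((8/5)+2·8)+(8/5)²·(8-(8/5))²)/(120·8·2000) = -896/46875 rad
Load 2 — point force P=19 kN at a=4 m (b=L-a=4):
  θ_2 = -Pb²x(2aL-(3a+b)x)/(2L³EI)  [x≤a] = -19·4²·(8/5)·(2·4·8-(3·4+4)·(8/5))/(2·8³·2000) = -57/6250 rad
Superposition: θ = Σ θ_i = -2647/93750 rad ≈ -0.028235 rad

θ(8/5) = -2647/93750 rad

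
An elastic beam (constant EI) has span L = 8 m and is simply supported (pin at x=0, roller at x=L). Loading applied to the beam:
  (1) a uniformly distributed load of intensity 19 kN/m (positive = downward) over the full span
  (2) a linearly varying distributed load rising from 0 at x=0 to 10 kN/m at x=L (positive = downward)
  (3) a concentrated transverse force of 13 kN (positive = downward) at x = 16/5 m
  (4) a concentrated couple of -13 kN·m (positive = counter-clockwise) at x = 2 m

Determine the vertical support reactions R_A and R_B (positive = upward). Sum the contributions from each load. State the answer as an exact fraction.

Load 1 — uniform load w=19 kN/m over full span:
  R_A = wL/2 = 19·8/2 = 76 kN
  R_B = wL/2 = 19·8/2 = 76 kN
Load 2 — triangular load w₀=10 kN/m (0→w₀ over full span):
  R_A = w₀L/6 = 10·8/6 = 40/3 kN
  R_B = w₀L/3 = 10·8/3 = 80/3 kN
Load 3 — point force P=13 kN at a=16/5 m (b=L-a=24/5):
  R_A = Pb/L = 13·(24/5)/8 = 39/5 kN
  R_B = Pa/L = 13·(16/5)/8 = 26/5 kN
Load 4 — applied couple M₀=-13 kN·m at a=2 m (b=L-a=6):
  R_A = M₀/L = (-13)/8 = -13/8 kN
  R_B = -M₀/L = -(-13)/8 = 13/8 kN
Superposition: R_A = 11461/120 kN, R_B = 13139/120 kN

R_A = 11461/120 kN, R_B = 13139/120 kN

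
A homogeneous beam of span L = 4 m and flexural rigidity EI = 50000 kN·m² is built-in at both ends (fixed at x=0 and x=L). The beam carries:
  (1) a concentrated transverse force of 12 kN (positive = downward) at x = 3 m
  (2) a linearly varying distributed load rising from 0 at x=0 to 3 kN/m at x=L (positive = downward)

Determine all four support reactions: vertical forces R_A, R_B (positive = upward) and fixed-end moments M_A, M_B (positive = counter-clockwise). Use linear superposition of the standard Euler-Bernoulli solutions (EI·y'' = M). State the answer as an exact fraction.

R_A = 147/40 kN, M_A = 77/20 kN·m, R_B = 573/40 kN, M_B = -183/20 kN·m

Load 1 — point force P=12 kN at a=3 m (b=L-a=1):
  R_A = Pb²(3a+b)/L³ = 12·1²·(3·3+1)/4³ = 15/8 kN
  M_A = Pab²/L² = 12·3·1²/4² = 9/4 kN·m
  R_B = Pa²(a+3b)/L³ = 12·3²·(3+3·1)/4³ = 81/8 kN
  M_B = -Pa²b/L² = -12·3²·1/4² = -27/4 kN·m
Load 2 — triangular load w₀=3 kN/m (0→w₀ over full span):
  R_A = 3w₀L/20 = 3·3·4/20 = 9/5 kN
  M_A = w₀L²/30 = 3·4²/30 = 8/5 kN·m
  R_B = 7w₀L/20 = 7·3·4/20 = 21/5 kN
  M_B = -w₀L²/20 = -3·4²/20 = -12/5 kN·m
Superposition: R_A = 147/40 kN, M_A = 77/20 kN·m, R_B = 573/40 kN, M_B = -183/20 kN·m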